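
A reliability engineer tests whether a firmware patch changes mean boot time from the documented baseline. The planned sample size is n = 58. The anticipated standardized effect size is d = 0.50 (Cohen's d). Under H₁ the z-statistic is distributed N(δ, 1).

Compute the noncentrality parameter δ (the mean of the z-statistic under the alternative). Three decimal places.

δ ≈ 3.808

The noncentrality parameter scales effect size by the design's sample-size factor: δ = d·√n = 0.50 × √58 = 3.8079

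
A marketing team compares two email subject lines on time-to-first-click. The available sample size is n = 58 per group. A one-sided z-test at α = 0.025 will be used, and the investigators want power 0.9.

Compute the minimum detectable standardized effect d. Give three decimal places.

d ≈ 0.602

Required noncentrality: δ = z_{0.025} + z_{0.10} = 1.960 + 1.282 = 3.242.
δ = d·√(n/2) ⇒ d = δ/√(n/2) = 3.242/√(58/2) = 0.6019.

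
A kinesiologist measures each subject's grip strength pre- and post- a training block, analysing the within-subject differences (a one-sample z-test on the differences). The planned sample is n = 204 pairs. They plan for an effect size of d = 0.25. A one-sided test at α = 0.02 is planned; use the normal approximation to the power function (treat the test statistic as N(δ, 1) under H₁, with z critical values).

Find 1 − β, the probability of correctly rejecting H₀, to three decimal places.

Noncentrality parameter: δ = d·√n = 0.25 × √204 = 3.5707
Critical value for a one-sided test at α = 0.02: z_α = 2.054.
Power = P(Z > 2.054 − δ) = Φ(1.517) = 0.9354.

Power ≈ 0.935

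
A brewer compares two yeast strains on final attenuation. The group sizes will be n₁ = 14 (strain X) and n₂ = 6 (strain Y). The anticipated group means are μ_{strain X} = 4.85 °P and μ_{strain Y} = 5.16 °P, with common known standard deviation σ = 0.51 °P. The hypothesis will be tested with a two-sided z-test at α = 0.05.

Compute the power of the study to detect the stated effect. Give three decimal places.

Standardized effect: d = |μ_{strain X} − μ_{strain Y}| / σ = |4.85 − 5.16| / 0.51 = 0.6078
Noncentrality parameter: δ = d / √(1/n₁ + 1/n₂) = 0.6078 / √(1/14 + 1/6) = 1.2457
Two-sided α = 0.05 → critical value z_{0.025} = 1.960.
Power = Φ(δ − 1.960) + Φ(−δ − 1.960) = Φ(-0.714) + Φ(-3.206) = 0.2375 + 0.0007 = 0.2382.

Power ≈ 0.238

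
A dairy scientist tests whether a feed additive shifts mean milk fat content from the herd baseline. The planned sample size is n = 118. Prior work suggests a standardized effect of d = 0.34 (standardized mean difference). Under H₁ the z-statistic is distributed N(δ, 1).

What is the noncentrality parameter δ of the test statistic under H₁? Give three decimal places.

The noncentrality parameter scales effect size by the design's sample-size factor: δ = d·√n = 0.34 × √118 = 3.6933

δ ≈ 3.693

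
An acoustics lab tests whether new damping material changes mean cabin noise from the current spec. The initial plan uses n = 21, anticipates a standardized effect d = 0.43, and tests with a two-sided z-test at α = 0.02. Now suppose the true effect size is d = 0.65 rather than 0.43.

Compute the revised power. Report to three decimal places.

With d = 0.65: δ = d·√n = 0.65 × √21 = 2.9787. Critical value z_{0.01} = 2.326.
Revised power = Φ(δ − 2.326) + Φ(−δ − 2.326) = Φ(0.652) + Φ(-5.305) = 0.7429 + 0.0000 = 0.7429.

Power ≈ 0.743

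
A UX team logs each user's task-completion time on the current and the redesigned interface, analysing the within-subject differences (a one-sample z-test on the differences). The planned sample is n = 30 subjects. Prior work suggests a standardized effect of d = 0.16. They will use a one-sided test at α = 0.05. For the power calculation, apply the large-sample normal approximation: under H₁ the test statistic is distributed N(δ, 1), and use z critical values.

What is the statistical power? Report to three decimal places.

Noncentrality parameter: δ = d·√n = 0.16 × √30 = 0.8764
Critical value for a one-sided test at α = 0.05: z_α = 1.645.
Power = P(Z > 1.645 − δ) = Φ(-0.768) = 0.2211.

Power ≈ 0.221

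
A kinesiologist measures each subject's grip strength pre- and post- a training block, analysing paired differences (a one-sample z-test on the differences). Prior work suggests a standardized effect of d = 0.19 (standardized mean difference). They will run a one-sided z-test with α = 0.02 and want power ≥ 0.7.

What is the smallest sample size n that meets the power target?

n = 185

Set Φ(δ − 2.054) = 0.7; then δ − 2.054 = Φ⁻¹(0.7) = 0.524, giving δ = 2.578.
δ = d·√n ⇒ n = (δ/d)² = (2.578 / 0.19)² = 184.12.
Round up to the next whole unit.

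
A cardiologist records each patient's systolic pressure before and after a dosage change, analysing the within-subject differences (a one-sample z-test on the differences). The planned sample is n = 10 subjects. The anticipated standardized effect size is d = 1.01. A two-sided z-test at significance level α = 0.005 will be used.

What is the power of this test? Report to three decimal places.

Noncentrality parameter: λ = d·√n = 1.01 × √10 = 3.1939
Two-sided α = 0.005 → critical value z_{0.0025} = 2.807.
Power = Φ(λ − 2.807) + Φ(−λ − 2.807) = Φ(0.387) + Φ(-6.001) = 0.6506 + 0.0000 = 0.6506.

Power ≈ 0.651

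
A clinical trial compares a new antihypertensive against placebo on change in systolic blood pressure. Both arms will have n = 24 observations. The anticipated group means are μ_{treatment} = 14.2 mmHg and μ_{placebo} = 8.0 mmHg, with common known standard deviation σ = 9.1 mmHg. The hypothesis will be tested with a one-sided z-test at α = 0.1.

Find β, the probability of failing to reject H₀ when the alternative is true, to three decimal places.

Standardized effect: d = |μ_{treatment} − μ_{placebo}| / σ = |14.2 − 8.0| / 9.1 = 0.6813
Noncentrality parameter: δ = d·√(n/2) = 0.6813 × √(24/2) = 2.3602
One-sided α = 0.1 → critical value z_{0.1} = 1.282.
Power = P(Z > 1.282 − δ) = Φ(1.079) = 0.8596.
Type II error: β = 1 − power = 1 − 0.8596 = 0.1404.

β ≈ 0.140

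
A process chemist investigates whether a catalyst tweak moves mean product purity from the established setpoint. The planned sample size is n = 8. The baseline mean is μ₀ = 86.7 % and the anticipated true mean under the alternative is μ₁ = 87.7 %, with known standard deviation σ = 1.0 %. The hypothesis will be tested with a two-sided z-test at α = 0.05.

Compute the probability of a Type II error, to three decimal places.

Standardized effect: d = |μ₁ − μ₀| / σ = |87.7 − 86.7| / 1.0 = 1.0000
Noncentrality parameter: λ = d·√n = 1.0000 × √8 = 2.8284
Two-sided α = 0.05 → critical value z_{0.025} = 1.960.
Power = Φ(λ − 1.960) + Φ(−λ − 1.960) = Φ(0.868) + Φ(-4.788) = 0.8074 + 0.0000 = 0.8074.
Type II error: β = 1 − power = 1 − 0.8074 = 0.1926.

β ≈ 0.193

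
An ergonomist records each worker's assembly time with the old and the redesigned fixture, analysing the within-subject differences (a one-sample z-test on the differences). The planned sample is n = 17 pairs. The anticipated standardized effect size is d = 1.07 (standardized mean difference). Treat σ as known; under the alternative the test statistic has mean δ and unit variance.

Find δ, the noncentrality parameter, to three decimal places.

The noncentrality parameter scales effect size by the design's sample-size factor: δ = d·√n = 1.07 × √17 = 4.4117

δ ≈ 4.412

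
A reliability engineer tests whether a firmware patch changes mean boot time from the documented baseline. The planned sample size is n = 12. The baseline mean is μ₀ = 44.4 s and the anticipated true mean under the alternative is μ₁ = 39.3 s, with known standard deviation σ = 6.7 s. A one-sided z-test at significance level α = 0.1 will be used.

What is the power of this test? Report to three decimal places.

Power ≈ 0.912

Standardized effect: d = |μ₁ − μ₀| / σ = |39.3 − 44.4| / 6.7 = 0.7612
Noncentrality parameter: δ = d·√n = 0.7612 × √12 = 2.6369
One-sided α = 0.1 → critical value z_{0.1} = 1.282.
Power = Φ(δ − 1.282) = Φ(1.355) = 0.9123.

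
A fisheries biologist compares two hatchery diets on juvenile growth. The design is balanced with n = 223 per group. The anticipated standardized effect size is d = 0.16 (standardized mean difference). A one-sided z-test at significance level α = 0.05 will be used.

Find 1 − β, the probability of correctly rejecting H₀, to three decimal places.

Power ≈ 0.518

Noncentrality parameter: δ = d·√(n/2) = 0.16 × √(223/2) = 1.6895
One-sided α = 0.05 → critical value z_{0.05} = 1.645.
Power = Φ(δ − 1.645) = Φ(0.045) = 0.5178.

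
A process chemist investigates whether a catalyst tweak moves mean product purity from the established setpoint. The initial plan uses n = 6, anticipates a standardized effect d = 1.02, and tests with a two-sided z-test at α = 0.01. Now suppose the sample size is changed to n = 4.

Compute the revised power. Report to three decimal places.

Power ≈ 0.296

With n = 4: δ = d·√n = 1.02 × √4 = 2.0400. Critical value z_{0.005} = 2.576.
Revised power = Φ(δ − 2.576) + Φ(−δ − 2.576) = Φ(-0.536) + Φ(-4.616) = 0.2960 + 0.0000 = 0.2960.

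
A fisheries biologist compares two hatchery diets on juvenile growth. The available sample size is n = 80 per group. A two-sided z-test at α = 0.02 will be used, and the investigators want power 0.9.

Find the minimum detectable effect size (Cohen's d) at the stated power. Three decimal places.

d ≈ 0.570

Need Φ(δ − 2.326) = 0.9, so δ = 2.326 + 1.282 = 3.608.
(Lower-tail contribution to power is negligible for δ > 0.)
δ = d·√(n/2) ⇒ d = δ/√(n/2) = 3.608/√(80/2) = 0.5705.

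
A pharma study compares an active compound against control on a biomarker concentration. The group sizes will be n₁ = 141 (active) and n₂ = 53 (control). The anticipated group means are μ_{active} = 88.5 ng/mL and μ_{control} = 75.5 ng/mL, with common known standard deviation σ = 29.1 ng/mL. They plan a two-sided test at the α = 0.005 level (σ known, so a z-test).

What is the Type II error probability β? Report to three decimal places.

Standardized effect: d = |μ_{active} − μ_{control}| / σ = |88.5 − 75.5| / 29.1 = 0.4467
Noncentrality parameter: λ = d / √(1/n₁ + 1/n₂) = 0.4467 / √(1/141 + 1/53) = 2.7727
Two-sided α = 0.005 → critical value z_{0.0025} = 2.807.
Power = Φ(λ − 2.807) + Φ(−λ − 2.807) = Φ(-0.034) + Φ(-5.580) = 0.4863 + 0.0000 = 0.4863.
Type II error: β = 1 − power = 1 − 0.4863 = 0.5137.

β ≈ 0.514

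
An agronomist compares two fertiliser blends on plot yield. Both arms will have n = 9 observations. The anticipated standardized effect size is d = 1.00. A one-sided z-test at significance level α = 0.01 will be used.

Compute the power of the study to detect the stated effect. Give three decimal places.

Power ≈ 0.419

Noncentrality parameter: δ = d·√(n/2) = 1.00 × √(9/2) = 2.1213
Critical value for a one-sided test at α = 0.01: z_α = 2.326.
Power = P(Z > 2.326 − δ) = Φ(-0.205) = 0.4188.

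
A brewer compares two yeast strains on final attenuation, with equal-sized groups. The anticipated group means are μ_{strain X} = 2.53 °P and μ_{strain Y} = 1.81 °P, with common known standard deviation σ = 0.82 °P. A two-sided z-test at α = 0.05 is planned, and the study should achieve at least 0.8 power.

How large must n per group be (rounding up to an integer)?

n = 21 per group

Standardized effect: d = |μ_{strain X} − μ_{strain Y}| / σ = |2.53 − 1.81| / 0.82 = 0.8780
Set Φ(δ − 1.960) = 0.8; then δ − 1.960 = Φ⁻¹(0.8) = 0.842, giving δ = 2.802.
(For δ > 0 the lower-tail rejection region contributes negligibly to power, so the one-term inversion is standard.)
δ = d·√(n/2) ⇒ n = 2(δ/d)² = 2 × (2.802 / 0.8780)² = 20.36.
Rounding up, n = 21 per group.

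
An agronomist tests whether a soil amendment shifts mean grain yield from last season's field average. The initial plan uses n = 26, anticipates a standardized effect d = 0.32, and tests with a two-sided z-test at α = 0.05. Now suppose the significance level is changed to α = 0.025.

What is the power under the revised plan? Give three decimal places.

δ = d·√n = 0.32 × √26 = 1.6317 (unchanged). New critical value: z_{0.0125} = 2.241.
Revised power = Φ(δ − 2.241) + Φ(−δ − 2.241) = Φ(-0.610) + Φ(-3.873) = 0.2710 + 0.0001 = 0.2711.

Power ≈ 0.271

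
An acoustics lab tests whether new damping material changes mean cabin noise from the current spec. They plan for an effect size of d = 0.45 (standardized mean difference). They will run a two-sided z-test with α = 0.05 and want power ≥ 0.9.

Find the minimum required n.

Set Φ(δ − 1.960) = 0.9; then δ − 1.960 = Φ⁻¹(0.9) = 1.282, giving δ = 3.242.
(Ignoring the negligible lower-tail rejection probability gives the usual closed-form inversion.)
δ = d·√n ⇒ n = (δ/d)² = (3.242 / 0.45)² = 51.89.
Round up to the next whole unit.

n = 52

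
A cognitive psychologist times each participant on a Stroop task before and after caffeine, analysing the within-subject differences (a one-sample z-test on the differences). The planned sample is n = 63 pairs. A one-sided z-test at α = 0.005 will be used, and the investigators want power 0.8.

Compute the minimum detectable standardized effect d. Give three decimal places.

d ≈ 0.431

Required noncentrality: δ = z_{0.005} + z_{0.20} = 2.576 + 0.842 = 3.417.
δ = d·√n ⇒ d = δ/√n = 3.417/√63 = 0.4306.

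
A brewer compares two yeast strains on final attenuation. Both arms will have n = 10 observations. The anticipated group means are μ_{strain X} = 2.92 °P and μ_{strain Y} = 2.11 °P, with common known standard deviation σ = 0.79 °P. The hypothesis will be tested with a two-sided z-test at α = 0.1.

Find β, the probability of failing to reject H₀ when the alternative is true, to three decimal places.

β ≈ 0.259

Standardized effect: d = |μ_{strain X} − μ_{strain Y}| / σ = |2.92 − 2.11| / 0.79 = 1.0253
Noncentrality parameter: δ = d·√(n/2) = 1.0253 × √(10/2) = 2.2927
Critical value for a two-sided test at α = 0.1: z_{α/2} = 1.645.
Power = Φ(δ − 1.645) + Φ(−δ − 1.645) = Φ(0.648) + Φ(-3.938) = 0.7415 + 0.0000 = 0.7415.
Type II error: β = 1 − power = 1 − 0.7415 = 0.2585.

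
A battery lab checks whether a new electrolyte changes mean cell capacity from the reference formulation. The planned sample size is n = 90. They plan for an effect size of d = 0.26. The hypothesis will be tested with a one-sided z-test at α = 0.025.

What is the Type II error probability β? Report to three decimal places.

β ≈ 0.306

Noncentrality parameter: δ = d·√n = 0.26 × √90 = 2.4666
One-sided α = 0.025 → critical value z_{0.025} = 1.960.
Power = Φ(δ − 1.960) = Φ(0.507) = 0.6938.
Type II error: β = 1 − power = 1 − 0.6938 = 0.3062.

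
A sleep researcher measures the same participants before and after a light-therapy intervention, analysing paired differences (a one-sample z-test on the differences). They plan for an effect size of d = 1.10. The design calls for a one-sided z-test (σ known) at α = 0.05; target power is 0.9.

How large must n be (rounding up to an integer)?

Set Φ(δ − 1.645) = 0.9; then δ − 1.645 = Φ⁻¹(0.9) = 1.282, giving δ = 2.926.
δ = d·√n ⇒ n = (δ/d)² = (2.926 / 1.10)² = 7.08.
Rounding up, n = 8.

n = 8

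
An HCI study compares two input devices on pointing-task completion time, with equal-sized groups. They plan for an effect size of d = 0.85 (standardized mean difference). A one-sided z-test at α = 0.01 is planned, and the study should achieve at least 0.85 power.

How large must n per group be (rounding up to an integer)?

n = 32 per group

Set Φ(δ − 2.326) = 0.85; then δ − 2.326 = Φ⁻¹(0.85) = 1.036, giving δ = 3.363.
δ = d·√(n/2) ⇒ n = 2(δ/d)² = 2 × (3.363 / 0.85)² = 31.30.
Round up to the next whole unit.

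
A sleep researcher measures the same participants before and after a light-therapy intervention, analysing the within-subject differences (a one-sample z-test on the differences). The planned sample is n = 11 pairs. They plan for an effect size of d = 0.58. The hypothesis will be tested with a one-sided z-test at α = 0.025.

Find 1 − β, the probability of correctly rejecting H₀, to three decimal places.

Power ≈ 0.486

Noncentrality parameter: δ = d·√n = 0.58 × √11 = 1.9236
One-sided α = 0.025 → critical value z_{0.025} = 1.960.
Power = Φ(δ − 1.960) = Φ(-0.036) = 0.4855.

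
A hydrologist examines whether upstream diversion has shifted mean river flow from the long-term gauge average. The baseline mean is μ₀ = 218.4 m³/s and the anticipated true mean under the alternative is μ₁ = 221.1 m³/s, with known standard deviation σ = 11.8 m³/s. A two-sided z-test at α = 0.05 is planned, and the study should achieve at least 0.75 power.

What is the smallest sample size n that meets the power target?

n = 133

Standardized effect: d = |μ₁ − μ₀| / σ = |221.1 − 218.4| / 11.8 = 0.2288
For power 0.75 need Φ(δ − z_{0.025}) = 0.75, so δ = z_{0.025} + z_{0.25} = 1.960 + 0.674 = 2.634.
(For δ > 0 the lower-tail rejection region contributes negligibly to power, so the one-term inversion is standard.)
δ = d·√n ⇒ n = (δ/d)² = (2.634 / 0.2288)² = 132.56.
Rounding up, n = 133.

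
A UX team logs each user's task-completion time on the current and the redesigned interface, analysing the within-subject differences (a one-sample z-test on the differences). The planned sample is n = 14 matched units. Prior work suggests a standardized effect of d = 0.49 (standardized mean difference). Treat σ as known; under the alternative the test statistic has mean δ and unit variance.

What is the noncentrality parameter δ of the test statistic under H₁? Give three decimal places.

The noncentrality parameter scales effect size by the design's sample-size factor: δ = d·√n = 0.49 × √14 = 1.8334

δ ≈ 1.833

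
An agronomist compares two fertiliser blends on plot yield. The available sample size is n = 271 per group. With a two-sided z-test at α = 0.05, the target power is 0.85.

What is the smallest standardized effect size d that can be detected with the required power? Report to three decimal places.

d ≈ 0.257

Need Φ(δ − 1.960) = 0.85, so δ = 1.960 + 1.036 = 2.996.
(Lower-tail contribution to power is negligible for δ > 0.)
δ = d·√(n/2) ⇒ d = δ/√(n/2) = 2.996/√(271/2) = 0.2574.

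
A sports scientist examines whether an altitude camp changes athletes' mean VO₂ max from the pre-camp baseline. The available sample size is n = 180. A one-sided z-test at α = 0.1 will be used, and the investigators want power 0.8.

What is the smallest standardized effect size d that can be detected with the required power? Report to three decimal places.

Required noncentrality: δ = z_{0.1} + z_{0.20} = 1.282 + 0.842 = 2.123.
δ = d·√n ⇒ d = δ/√n = 2.123/√180 = 0.1583.

d ≈ 0.158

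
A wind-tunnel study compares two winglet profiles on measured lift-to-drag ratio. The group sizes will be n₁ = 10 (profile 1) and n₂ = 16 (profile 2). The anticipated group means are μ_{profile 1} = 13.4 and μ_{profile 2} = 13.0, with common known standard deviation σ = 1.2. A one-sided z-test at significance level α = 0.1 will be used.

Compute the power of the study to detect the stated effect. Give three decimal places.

Power ≈ 0.325

Standardized effect: d = |μ_{profile 1} − μ_{profile 2}| / σ = |13.4 − 13.0| / 1.2 = 0.3333
Noncentrality parameter: λ = d / √(1/n₁ + 1/n₂) = 0.3333 / √(1/10 + 1/16) = 0.8269
Critical value for a one-sided test at α = 0.1: z_α = 1.282.
Power = Φ(λ − 1.282) = Φ(-0.455) = 0.3247.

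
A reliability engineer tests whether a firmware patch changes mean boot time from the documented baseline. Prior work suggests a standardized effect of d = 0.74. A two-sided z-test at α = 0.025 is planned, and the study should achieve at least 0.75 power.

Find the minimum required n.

n = 16

For power 0.75 need Φ(δ − z_{0.0125}) = 0.75, so δ = z_{0.0125} + z_{0.25} = 2.241 + 0.674 = 2.916.
(For δ > 0 the lower-tail rejection region contributes negligibly to power, so the one-term inversion is standard.)
δ = d·√n ⇒ n = (δ/d)² = (2.916 / 0.74)² = 15.53.
Rounding up, n = 16.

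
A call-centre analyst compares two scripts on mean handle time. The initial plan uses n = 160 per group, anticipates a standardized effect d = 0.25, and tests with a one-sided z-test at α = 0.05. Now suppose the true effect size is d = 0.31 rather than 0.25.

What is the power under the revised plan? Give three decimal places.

With d = 0.31: δ = d·√(n/2) = 0.31 × √(160/2) = 2.7727. Critical value z_{0.05} = 1.645.
Revised power = Φ(δ − 1.645) = Φ(1.128) = 0.8703.

Power ≈ 0.870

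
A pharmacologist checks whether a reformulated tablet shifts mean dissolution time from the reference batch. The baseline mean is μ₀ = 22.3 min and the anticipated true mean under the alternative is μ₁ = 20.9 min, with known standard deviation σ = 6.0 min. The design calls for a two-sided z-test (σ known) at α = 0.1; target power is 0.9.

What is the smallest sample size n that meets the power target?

Standardized effect: d = |μ₁ − μ₀| / σ = |20.9 − 22.3| / 6.0 = 0.2333
Set Φ(δ − 1.645) = 0.9; then δ − 1.645 = Φ⁻¹(0.9) = 1.282, giving δ = 2.926.
(Ignoring the negligible lower-tail rejection probability gives the usual closed-form inversion.)
δ = d·√n ⇒ n = (δ/d)² = (2.926 / 0.2333)² = 157.30.
Round up to the next whole unit.

n = 158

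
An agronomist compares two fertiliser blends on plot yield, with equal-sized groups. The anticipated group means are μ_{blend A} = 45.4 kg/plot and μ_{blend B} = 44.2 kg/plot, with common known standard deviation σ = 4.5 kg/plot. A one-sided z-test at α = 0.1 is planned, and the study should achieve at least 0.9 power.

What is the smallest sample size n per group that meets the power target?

n = 185 per group

Standardized effect: d = |μ_{blend A} − μ_{blend B}| / σ = |45.4 − 44.2| / 4.5 = 0.2667
For power 0.9 need Φ(δ − z_{0.1}) = 0.9, so δ = z_{0.1} + z_{0.10} = 1.282 + 1.282 = 2.563.
δ = d·√(n/2) ⇒ n = 2(δ/d)² = 2 × (2.563 / 0.2667)² = 184.77.
Round up to the next whole unit.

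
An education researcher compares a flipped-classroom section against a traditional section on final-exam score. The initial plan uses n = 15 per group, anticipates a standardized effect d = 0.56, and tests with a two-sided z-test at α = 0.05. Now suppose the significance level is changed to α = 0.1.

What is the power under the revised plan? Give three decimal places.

δ = d·√(n/2) = 0.56 × √(15/2) = 1.5336 (unchanged). New critical value: z_{0.05} = 1.645.
Revised power = Φ(δ − 1.645) + Φ(−δ − 1.645) = Φ(-0.111) + Φ(-3.178) = 0.4557 + 0.0007 = 0.4565.

Power ≈ 0.456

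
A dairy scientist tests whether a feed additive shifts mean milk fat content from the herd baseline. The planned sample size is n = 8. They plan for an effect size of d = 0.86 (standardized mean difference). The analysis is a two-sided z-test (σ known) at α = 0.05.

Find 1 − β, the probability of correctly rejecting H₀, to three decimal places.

Power ≈ 0.682

Noncentrality parameter: δ = d·√n = 0.86 × √8 = 2.4324
Critical value for a two-sided test at α = 0.05: z_{α/2} = 1.960.
Power = Φ(δ − 1.960) + Φ(−δ − 1.960) = Φ(0.472) + Φ(-4.392) = 0.6817 + 0.0000 = 0.6817.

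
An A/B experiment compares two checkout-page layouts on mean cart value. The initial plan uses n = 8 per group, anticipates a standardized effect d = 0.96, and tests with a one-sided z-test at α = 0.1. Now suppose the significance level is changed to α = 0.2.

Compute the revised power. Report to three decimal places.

Power ≈ 0.860

δ = d·√(n/2) = 0.96 × √(8/2) = 1.9200 (unchanged). New critical value: z_{0.2} = 0.842.
Revised power = Φ(δ − 0.842) = Φ(1.078) = 0.8596.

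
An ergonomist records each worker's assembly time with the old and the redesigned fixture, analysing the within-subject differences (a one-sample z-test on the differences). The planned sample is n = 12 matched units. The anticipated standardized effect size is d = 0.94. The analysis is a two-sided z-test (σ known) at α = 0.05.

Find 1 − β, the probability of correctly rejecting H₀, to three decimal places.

Noncentrality parameter: δ = d·√n = 0.94 × √12 = 3.2563
Two-sided α = 0.05 → critical value z_{0.025} = 1.960.
Power = Φ(δ − 1.960) + Φ(−δ − 1.960) = Φ(1.296) + Φ(-5.216) = 0.9026 + 0.0000 = 0.9026.

Power ≈ 0.903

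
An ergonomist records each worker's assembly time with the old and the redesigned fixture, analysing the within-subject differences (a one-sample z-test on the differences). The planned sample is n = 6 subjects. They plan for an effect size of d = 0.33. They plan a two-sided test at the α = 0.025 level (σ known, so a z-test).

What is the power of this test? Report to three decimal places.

Power ≈ 0.077

Noncentrality parameter: δ = d·√n = 0.33 × √6 = 0.8083
Two-sided α = 0.025 → critical value z_{0.0125} = 2.241.
Power = Φ(δ − 2.241) + Φ(−δ − 2.241) = Φ(-1.433) + Φ(-3.050) = 0.0759 + 0.0011 = 0.0771.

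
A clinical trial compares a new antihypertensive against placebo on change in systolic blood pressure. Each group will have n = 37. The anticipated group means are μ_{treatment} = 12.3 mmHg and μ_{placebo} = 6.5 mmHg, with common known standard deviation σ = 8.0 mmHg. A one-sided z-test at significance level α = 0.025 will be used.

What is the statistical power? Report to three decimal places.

Standardized effect: d = |μ_{treatment} − μ_{placebo}| / σ = |12.3 − 6.5| / 8.0 = 0.7250
Noncentrality parameter: δ = d·√(n/2) = 0.7250 × √(37/2) = 3.1183
One-sided α = 0.025 → critical value z_{0.025} = 1.960.
Power = P(Z > 1.960 − δ) = Φ(1.158) = 0.8766.

Power ≈ 0.877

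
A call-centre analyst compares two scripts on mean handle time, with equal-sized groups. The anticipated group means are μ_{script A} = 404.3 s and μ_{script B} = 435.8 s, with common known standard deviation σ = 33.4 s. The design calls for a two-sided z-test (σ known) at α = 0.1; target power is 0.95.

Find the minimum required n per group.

n = 25 per group

Standardized effect: d = |μ_{script A} − μ_{script B}| / σ = |404.3 − 435.8| / 33.4 = 0.9431
For power 0.95 need Φ(δ − z_{0.05}) = 0.95, so δ = z_{0.05} + z_{0.05} = 1.645 + 1.645 = 3.290.
(The Φ(−δ − z_{α/2}) term is vanishingly small for δ > 0 and is dropped in the standard sample-size formula.)
δ = d·√(n/2) ⇒ n = 2(δ/d)² = 2 × (3.290 / 0.9431)² = 24.33.
Round up to the next whole unit.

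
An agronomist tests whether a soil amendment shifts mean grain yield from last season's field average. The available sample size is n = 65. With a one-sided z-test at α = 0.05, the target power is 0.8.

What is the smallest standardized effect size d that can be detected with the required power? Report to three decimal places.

Required noncentrality: δ = z_{0.05} + z_{0.20} = 1.645 + 0.842 = 2.486.
δ = d·√n ⇒ d = δ/√n = 2.486/√65 = 0.3084.

d ≈ 0.308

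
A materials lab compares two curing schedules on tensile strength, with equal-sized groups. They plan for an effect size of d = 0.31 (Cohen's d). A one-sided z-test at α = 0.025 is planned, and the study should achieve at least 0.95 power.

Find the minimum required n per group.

For power 0.95 need Φ(δ − z_{0.025}) = 0.95, so δ = z_{0.025} + z_{0.05} = 1.960 + 1.645 = 3.605.
δ = d·√(n/2) ⇒ n = 2(δ/d)² = 2 × (3.605 / 0.31)² = 270.44.
Rounding up, n = 271 per group.

n = 271 per group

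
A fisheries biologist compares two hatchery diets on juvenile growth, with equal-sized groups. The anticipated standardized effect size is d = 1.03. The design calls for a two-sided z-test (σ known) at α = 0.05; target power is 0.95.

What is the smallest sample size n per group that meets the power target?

n = 25 per group

For power 0.95 need Φ(δ − z_{0.025}) = 0.95, so δ = z_{0.025} + z_{0.05} = 1.960 + 1.645 = 3.605.
(Ignoring the negligible lower-tail rejection probability gives the usual closed-form inversion.)
δ = d·√(n/2) ⇒ n = 2(δ/d)² = 2 × (3.605 / 1.03)² = 24.50.
Rounding up, n = 25 per group.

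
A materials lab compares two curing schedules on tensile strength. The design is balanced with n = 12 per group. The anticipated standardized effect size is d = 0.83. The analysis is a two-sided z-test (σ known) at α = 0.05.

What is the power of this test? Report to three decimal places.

Power ≈ 0.529

Noncentrality parameter: δ = d·√(n/2) = 0.83 × √(12/2) = 2.0331
Critical value for a two-sided test at α = 0.05: z_{α/2} = 1.960.
Power = Φ(δ − 1.960) + Φ(−δ − 1.960) = Φ(0.073) + Φ(-3.993) = 0.5291 + 0.0000 = 0.5292.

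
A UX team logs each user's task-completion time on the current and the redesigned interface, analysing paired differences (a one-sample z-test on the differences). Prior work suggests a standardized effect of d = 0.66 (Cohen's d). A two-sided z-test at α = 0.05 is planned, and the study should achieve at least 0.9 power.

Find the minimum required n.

For power 0.9 need Φ(δ − z_{0.025}) = 0.9, so δ = z_{0.025} + z_{0.10} = 1.960 + 1.282 = 3.242.
(Ignoring the negligible lower-tail rejection probability gives the usual closed-form inversion.)
δ = d·√n ⇒ n = (δ/d)² = (3.242 / 0.66)² = 24.12.
Rounding up, n = 25.

n = 25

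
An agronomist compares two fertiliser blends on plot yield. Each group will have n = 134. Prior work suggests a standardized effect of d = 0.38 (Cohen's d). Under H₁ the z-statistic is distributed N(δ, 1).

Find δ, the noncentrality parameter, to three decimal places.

δ ≈ 3.110

δ = d·√(n/2) = 0.38 × √(134/2) = 3.1104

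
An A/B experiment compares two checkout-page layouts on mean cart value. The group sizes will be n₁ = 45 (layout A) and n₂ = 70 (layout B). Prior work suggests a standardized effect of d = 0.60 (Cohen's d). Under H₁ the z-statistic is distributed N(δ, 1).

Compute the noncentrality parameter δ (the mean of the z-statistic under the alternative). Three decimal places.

δ ≈ 3.140

δ = d / √(1/n₁ + 1/n₂) = 0.60 / √(1/45 + 1/70) = 3.1402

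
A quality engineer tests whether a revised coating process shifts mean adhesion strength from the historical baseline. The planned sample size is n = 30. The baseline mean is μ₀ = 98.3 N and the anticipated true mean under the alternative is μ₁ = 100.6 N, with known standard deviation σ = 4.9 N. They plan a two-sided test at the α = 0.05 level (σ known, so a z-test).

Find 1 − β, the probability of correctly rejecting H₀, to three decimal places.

Standardized effect: d = |μ₁ − μ₀| / σ = |100.6 − 98.3| / 4.9 = 0.4694
Noncentrality parameter: λ = d·√n = 0.4694 × √30 = 2.5709
Two-sided α = 0.05 → critical value z_{0.025} = 1.960.
Power = Φ(λ − 1.960) + Φ(−λ − 1.960) = Φ(0.611) + Φ(-4.531) = 0.7294 + 0.0000 = 0.7294.

Power ≈ 0.729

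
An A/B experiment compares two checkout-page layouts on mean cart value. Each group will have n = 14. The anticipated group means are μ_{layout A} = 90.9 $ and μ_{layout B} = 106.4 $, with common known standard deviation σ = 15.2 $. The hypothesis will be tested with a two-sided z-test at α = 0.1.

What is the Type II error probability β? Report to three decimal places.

Standardized effect: d = |μ_{layout A} − μ_{layout B}| / σ = |90.9 − 106.4| / 15.2 = 1.0197
Noncentrality parameter: δ = d·√(n/2) = 1.0197 × √(14/2) = 2.6980
Critical value for a two-sided test at α = 0.1: z_{α/2} = 1.645.
Power = Φ(δ − 1.645) + Φ(−δ − 1.645) = Φ(1.053) + Φ(-4.343) = 0.8539 + 0.0000 = 0.8539.
Type II error: β = 1 − power = 1 − 0.8539 = 0.1461.

β ≈ 0.146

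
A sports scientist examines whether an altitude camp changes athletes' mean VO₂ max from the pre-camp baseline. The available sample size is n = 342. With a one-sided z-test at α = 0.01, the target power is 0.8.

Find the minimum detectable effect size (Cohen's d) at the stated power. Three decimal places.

Required noncentrality: δ = z_{0.01} + z_{0.20} = 2.326 + 0.842 = 3.168.
δ = d·√n ⇒ d = δ/√n = 3.168/√342 = 0.1713.

d ≈ 0.171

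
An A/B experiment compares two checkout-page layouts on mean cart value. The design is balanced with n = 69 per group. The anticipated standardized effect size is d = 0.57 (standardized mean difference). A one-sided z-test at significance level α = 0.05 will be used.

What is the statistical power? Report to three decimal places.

Noncentrality parameter: δ = d·√(n/2) = 0.57 × √(69/2) = 3.3480
Critical value for a one-sided test at α = 0.05: z_α = 1.645.
Power = P(Z > 1.645 − δ) = Φ(1.703) = 0.9557.

Power ≈ 0.956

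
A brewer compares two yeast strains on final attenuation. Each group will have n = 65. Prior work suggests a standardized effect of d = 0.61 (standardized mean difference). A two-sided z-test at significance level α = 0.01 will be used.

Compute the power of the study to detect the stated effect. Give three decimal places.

Power ≈ 0.816

Noncentrality parameter: δ = d·√(n/2) = 0.61 × √(65/2) = 3.4775
Critical value for a two-sided test at α = 0.01: z_{α/2} = 2.576.
Power = Φ(δ − 2.576) + Φ(−δ − 2.576) = Φ(0.902) + Φ(-6.053) = 0.8164 + 0.0000 = 0.8164.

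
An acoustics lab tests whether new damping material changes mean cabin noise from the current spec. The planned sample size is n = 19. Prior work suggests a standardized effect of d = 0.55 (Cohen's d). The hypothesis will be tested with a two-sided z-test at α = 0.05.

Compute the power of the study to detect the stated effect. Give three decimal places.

Power ≈ 0.669

Noncentrality parameter: δ = d·√n = 0.55 × √19 = 2.3974
Two-sided α = 0.05 → critical value z_{0.025} = 1.960.
Power = Φ(δ − 1.960) + Φ(−δ − 1.960) = Φ(0.437) + Φ(-4.357) = 0.6691 + 0.0000 = 0.6691.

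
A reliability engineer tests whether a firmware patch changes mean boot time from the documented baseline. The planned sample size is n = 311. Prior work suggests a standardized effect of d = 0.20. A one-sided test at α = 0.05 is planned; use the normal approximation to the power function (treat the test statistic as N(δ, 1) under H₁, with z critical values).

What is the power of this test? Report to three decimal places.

Power ≈ 0.970

Noncentrality parameter: δ = d·√n = 0.20 × √311 = 3.5270
Critical value for a one-sided test at α = 0.05: z_α = 1.645.
Power = P(Z > 1.645 − δ) = Φ(1.882) = 0.9701.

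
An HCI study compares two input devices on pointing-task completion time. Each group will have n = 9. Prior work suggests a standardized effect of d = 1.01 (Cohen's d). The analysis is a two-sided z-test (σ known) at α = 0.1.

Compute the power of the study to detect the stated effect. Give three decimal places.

Power ≈ 0.691

Noncentrality parameter: δ = d·√(n/2) = 1.01 × √(9/2) = 2.1425
Critical value for a two-sided test at α = 0.1: z_{α/2} = 1.645.
Power = Φ(δ − 1.645) + Φ(−δ − 1.645) = Φ(0.498) + Φ(-3.787) = 0.6906 + 0.0001 = 0.6907.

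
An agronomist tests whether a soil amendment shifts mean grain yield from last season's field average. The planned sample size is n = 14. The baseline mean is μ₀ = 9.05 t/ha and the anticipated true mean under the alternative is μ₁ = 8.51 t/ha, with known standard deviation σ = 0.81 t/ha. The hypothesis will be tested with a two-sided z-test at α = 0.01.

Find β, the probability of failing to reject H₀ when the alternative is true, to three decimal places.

Standardized effect: d = |μ₁ − μ₀| / σ = |8.51 − 9.05| / 0.81 = 0.6667
Noncentrality parameter: δ = d·√n = 0.6667 × √14 = 2.4944
Critical value for a two-sided test at α = 0.01: z_{α/2} = 2.576.
Power = Φ(δ − 2.576) + Φ(−δ − 2.576) = Φ(-0.081) + Φ(-5.070) = 0.4676 + 0.0000 = 0.4676.
Type II error: β = 1 − power = 1 − 0.4676 = 0.5324.

β ≈ 0.532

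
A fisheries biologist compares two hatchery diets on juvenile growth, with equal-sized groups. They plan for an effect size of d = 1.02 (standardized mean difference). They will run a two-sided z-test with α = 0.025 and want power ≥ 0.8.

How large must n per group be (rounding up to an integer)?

Set Φ(δ − 2.241) = 0.8; then δ − 2.241 = Φ⁻¹(0.8) = 0.842, giving δ = 3.083.
(The Φ(−δ − z_{α/2}) term is vanishingly small for δ > 0 and is dropped in the standard sample-size formula.)
δ = d·√(n/2) ⇒ n = 2(δ/d)² = 2 × (3.083 / 1.02)² = 18.27.
Round up to the next whole unit.

n = 19 per group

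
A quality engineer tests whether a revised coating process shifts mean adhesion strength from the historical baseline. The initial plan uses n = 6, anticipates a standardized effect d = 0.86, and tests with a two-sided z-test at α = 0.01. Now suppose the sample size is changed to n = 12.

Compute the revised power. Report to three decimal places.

With n = 12: δ = d·√n = 0.86 × √12 = 2.9791. Critical value z_{0.005} = 2.576.
Revised power = Φ(δ − 2.576) + Φ(−δ − 2.576) = Φ(0.403) + Φ(-5.555) = 0.6566 + 0.0000 = 0.6566.

Power ≈ 0.657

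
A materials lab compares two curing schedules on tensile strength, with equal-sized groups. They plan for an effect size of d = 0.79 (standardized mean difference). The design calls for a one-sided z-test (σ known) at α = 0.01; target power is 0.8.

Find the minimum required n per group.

n = 33 per group

For power 0.8 need Φ(δ − z_{0.01}) = 0.8, so δ = z_{0.01} + z_{0.20} = 2.326 + 0.842 = 3.168.
δ = d·√(n/2) ⇒ n = 2(δ/d)² = 2 × (3.168 / 0.79)² = 32.16.
Rounding up, n = 33 per group.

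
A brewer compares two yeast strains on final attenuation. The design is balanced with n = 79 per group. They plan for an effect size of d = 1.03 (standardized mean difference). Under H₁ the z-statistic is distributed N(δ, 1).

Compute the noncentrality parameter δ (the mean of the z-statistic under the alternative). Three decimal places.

δ ≈ 6.473

The noncentrality parameter scales effect size by the design's sample-size factor: δ = d·√(n/2) = 1.03 × √(79/2) = 6.4734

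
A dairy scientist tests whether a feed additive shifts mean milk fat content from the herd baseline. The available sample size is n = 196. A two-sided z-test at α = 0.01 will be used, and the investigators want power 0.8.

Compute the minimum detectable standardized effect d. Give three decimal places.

d ≈ 0.244

Required noncentrality: δ = z_{0.005} + z_{0.20} = 2.576 + 0.842 = 3.417.
(The second rejection-region term Φ(−δ − z_{α/2}) is negligible and dropped.)
δ = d·√n ⇒ d = δ/√n = 3.417/√196 = 0.2441.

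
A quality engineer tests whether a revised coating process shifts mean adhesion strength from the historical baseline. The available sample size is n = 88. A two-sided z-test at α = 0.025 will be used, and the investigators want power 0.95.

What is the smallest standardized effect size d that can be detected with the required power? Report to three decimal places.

d ≈ 0.414

Required noncentrality: δ = z_{0.0125} + z_{0.05} = 2.241 + 1.645 = 3.886.
(Lower-tail contribution to power is negligible for δ > 0.)
δ = d·√n ⇒ d = δ/√n = 3.886/√88 = 0.4143.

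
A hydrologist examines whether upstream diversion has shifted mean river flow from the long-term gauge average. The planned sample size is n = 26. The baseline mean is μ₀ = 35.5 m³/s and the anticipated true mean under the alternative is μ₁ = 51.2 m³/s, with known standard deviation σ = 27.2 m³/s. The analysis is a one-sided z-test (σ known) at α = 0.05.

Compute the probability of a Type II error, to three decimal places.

Standardized effect: d = |μ₁ − μ₀| / σ = |51.2 − 35.5| / 27.2 = 0.5772
Noncentrality parameter: λ = d·√n = 0.5772 × √26 = 2.9432
One-sided α = 0.05 → critical value z_{0.05} = 1.645.
Power = Φ(λ − 1.645) = Φ(1.298) = 0.9029.
Type II error: β = 1 − power = 1 − 0.9029 = 0.0971.

β ≈ 0.097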